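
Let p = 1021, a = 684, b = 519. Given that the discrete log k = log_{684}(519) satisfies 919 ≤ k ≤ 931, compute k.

Compute 684^919 mod 1021 = 427, then multiply by 684 repeatedly:
  684^919=427  684^920=62  684^921=547  684^922=462  684^923=519
Found 519 at exponent 923.

923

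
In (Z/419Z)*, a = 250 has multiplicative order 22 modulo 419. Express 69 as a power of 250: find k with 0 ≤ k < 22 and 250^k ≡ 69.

Successive powers of 250 modulo 419:
  250^0=1  250^1=250  250^2=69
So 250^2 ≡ 69 (mod 419), giving k = 2.

2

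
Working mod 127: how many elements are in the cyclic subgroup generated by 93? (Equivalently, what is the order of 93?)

126

The order of 93 must divide p − 1 = 126 = 2 · 3^2 · 7.
Divisors: 1, 2, 3, 6, 7, 9, 14, 18, 21, 42, 63, 126.
Check each in increasing order: 93^1 ≡ 93;  93^2 ≡ 13;  93^3 ≡ 66;  93^6 ≡ 38;  93^7 ≡ 105;  93^9 ≡ 95;  93^14 ≡ 103;  93^18 ≡ 8;  93^21 ≡ 20;  93^42 ≡ 19;  93^63 ≡ 126;  93^126 ≡ 1.
Smallest exponent giving 1 is 126.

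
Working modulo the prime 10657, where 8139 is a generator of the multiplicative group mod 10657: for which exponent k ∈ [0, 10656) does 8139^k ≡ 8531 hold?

597

Baby-step giant-step with m = ceil(sqrt(10656)) = 104.
Baby table (8139^j mod 10657 for j=0..103):
  0:1  1:8139  2:10066  3:6815  4:8257  5:681  6:1019  7:2495
  8:5220  9:6778  10:5510  11:1234  12:4632  13:6039  14:1337  15:1046
  16:9108  17:10577  18:9614  19:4652  20:8964  21:174  22:9462  23:3736
  24:2883  25:8680  26:1267  27:6794  28:7850  29:2435  30:7102  31:10267
  32:1576  33:6693  34:6400  35:8841  36:835  37:7556  38:7394  39:10344
  40:10173  41:3814  42:8962  43:5210  44:10644  45:763  46:7683  47:7318
  48:9886  49:1804  50:8067  51:10193  52:6739  53:7799  54:2969  55:5272
  56:3726  57:6749  58:3933  59:7716  60:9480  61:1040  62:2902  63:3466
  64:695  65:8395  66:4878  67:4717  68:5149  69:4387  70:4843  71:7591
  72:4520  73:316  74:3587  75:5070  76:826  77:8904  78:2056  79:2294
  80:10459  81:8342  82:10448  83:4069  84:6292  85:3703  86:721  87:6869
  88:169  89:738  90:6691  91:779  92:10023  93:8519  94:1699  95:6032
  96:8306  97:5183  98:4031  99:6063  100:4847  101:8176  102:2156  103:6262
Giant step factor: 8139^(-104) ≡ 4624 (mod 10657).
Scan 8531·4624^i mod 10657 for i = 0, 1, …:
  i=0: 8531   i=1: 5787   i=2: 10018   i=3: 7910
  i=4: 1016   i=5: 8904
Match at i=5, j=77: k = 5·104 + 77 = 597.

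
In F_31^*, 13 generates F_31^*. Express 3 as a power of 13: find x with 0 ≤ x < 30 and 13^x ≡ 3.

11

Successive powers of 13 modulo 31:
  13^0=1  13^1=13  13^2=14  13^3=27  13^4=10  13^5=6
  13^6=16  13^7=22  13^8=7  13^9=29  13^10=5  13^11=3
So 13^11 ≡ 3 (mod 31), giving x = 11.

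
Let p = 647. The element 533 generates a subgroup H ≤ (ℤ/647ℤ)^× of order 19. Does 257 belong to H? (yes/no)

yes

⟨533⟩ has order 19; its elements mod 647 are {1, 55, 56, 86, 96, 104, 158, 200, 201, 257, 279, 287, 378, 437, 464, 492, 533, 544, 548}.
257 is in this set.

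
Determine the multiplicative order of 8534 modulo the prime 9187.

4593

The order of 8534 must divide p − 1 = 9186 = 2 · 3 · 1531.
Divisors: 1, 2, 3, 6, 1531, 3062, 4593, 9186.
Check each in increasing order: 8534^1 ≡ 8534;  8534^2 ≡ 3807;  8534^3 ≡ 3706;  8534^6 ≡ 9058;  8534^1531 ≡ 4121;  8534^3062 ≡ 5065;  8534^4593 ≡ 1.
Smallest exponent giving 1 is 4593.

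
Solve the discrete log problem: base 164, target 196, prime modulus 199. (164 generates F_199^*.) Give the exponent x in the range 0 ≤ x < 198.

64

Baby-step giant-step with m = ceil(sqrt(198)) = 15.
Baby table (164^j mod 199 for j=0..14):
  0:1  1:164  2:31  3:109  4:165  5:195  6:140  7:75
  8:161  9:136  10:16  11:37  12:98  13:152  14:53
Giant step factor: 164^(-15) ≡ 171 (mod 199).
Scan 196·171^i mod 199 for i = 0, 1, …:
  i=0: 196   i=1: 84   i=2: 36   i=3: 186
  i=4: 165
Match at i=4, j=4: x = 4·15 + 4 = 64.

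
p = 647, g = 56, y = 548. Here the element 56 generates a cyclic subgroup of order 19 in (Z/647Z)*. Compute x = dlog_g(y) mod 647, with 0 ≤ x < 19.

2

Successive powers of 56 modulo 647:
  56^0=1  56^1=56  56^2=548
So 56^2 ≡ 548 (mod 647), giving x = 2.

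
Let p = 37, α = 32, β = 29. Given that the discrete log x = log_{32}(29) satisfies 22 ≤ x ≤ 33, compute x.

33

Compute 32^22 mod 37 = 4, then multiply by 32 repeatedly:
  32^22=4  32^23=17  32^24=26  32^25=18  32^26=21
  32^27=6  32^28=7  32^29=2  32^30=27  32^31=13
  32^32=9  32^33=29
Found 29 at exponent 33.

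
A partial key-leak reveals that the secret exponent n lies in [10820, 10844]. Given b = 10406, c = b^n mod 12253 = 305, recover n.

Compute 10406^10820 mod 12253 = 10698, then multiply by 10406 repeatedly:
  10406^10820=10698  10406^10821=4883  10406^10822=11560  10406^10823=5659  10406^10824=11889
  10406^10825=10646  10406^10826=2903  10406^10827=4973  10406^10828=4619  10406^10829=9048
  10406^10830=1436  10406^10831=6609  10406^10832=9418  10406^10833=4214  10406^10834=9650
  10406^10835=4565  10406^10836=10762  10406^10837=9205  10406^10838=5529  10406^10839=6939
  10406^10840=305
Found 305 at exponent 10840.

10840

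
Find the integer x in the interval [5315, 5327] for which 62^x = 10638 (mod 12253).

Compute 62^5315 mod 12253 = 3006, then multiply by 62 repeatedly:
  62^5315=3006  62^5316=2577  62^5317=485  62^5318=5564  62^5319=1884
  62^5320=6531  62^5321=573  62^5322=11020  62^5323=9325  62^5324=2259
  62^5325=5275  62^5326=8472  62^5327=10638
Found 10638 at exponent 5327.

5327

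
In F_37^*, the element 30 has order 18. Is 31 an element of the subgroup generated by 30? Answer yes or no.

no

⟨30⟩ has order 18; its elements mod 37 are {1, 3, 4, 7, 9, 10, 11, 12, 16, 21, 25, 26, 27, 28, 30, 33, 34, 36}.
31 is not in this set.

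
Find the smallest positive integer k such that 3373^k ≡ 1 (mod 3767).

The order of 3373 must divide p − 1 = 3766 = 2 · 7 · 269.
Divisors: 1, 2, 7, 14, 269, 538, 1883, 3766.
Check each in increasing order: 3373^1 ≡ 3373;  3373^2 ≡ 789;  3373^7 ≡ 1150;  3373^14 ≡ 283;  3373^269 ≡ 1700;  3373^538 ≡ 711;  3373^1883 ≡ 3766;  3373^3766 ≡ 1.
Smallest exponent giving 1 is 3766.

3766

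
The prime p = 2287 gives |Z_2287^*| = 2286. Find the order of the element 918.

762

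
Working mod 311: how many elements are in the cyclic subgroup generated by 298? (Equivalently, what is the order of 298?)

The order of 298 must divide p − 1 = 310 = 2 · 5 · 31.
Divisors: 1, 2, 5, 10, 31, 62, 155, 310.
Check each in increasing order: 298^1 ≡ 298;  298^2 ≡ 169;  298^5 ≡ 41;  298^10 ≡ 126;  298^31 ≡ 310;  298^62 ≡ 1.
Smallest exponent giving 1 is 62.

62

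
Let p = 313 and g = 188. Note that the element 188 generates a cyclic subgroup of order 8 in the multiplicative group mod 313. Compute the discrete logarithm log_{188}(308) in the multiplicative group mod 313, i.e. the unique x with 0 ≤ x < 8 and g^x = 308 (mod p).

3

Successive powers of 188 modulo 313:
  188^0=1  188^1=188  188^2=288  188^3=308
So 188^3 ≡ 308 (mod 313), giving x = 3.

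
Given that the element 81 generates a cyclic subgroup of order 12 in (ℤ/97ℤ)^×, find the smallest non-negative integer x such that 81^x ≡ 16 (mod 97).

7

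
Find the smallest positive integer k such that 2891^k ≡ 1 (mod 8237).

2059

The order of 2891 must divide p − 1 = 8236 = 2^2 · 29 · 71.
Divisors: 1, 2, 4, 29, 58, 71, 116, 142, 284, 2059, 4118, 8236.
Check each in increasing order: 2891^1 ≡ 2891;  2891^2 ≡ 5563;  2891^4 ≡ 560;  2891^29 ≡ 3355;  2891^58 ≡ 4283;  2891^71 ≡ 155;  2891^116 ≡ 290;  2891^142 ≡ 7551;  2891^284 ≡ 1087;  2891^2059 ≡ 1.
Smallest exponent giving 1 is 2059.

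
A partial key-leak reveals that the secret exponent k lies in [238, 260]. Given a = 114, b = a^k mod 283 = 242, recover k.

241

Compute 114^238 mod 283 = 57, then multiply by 114 repeatedly:
  114^238=57  114^239=272  114^240=161  114^241=242
Found 242 at exponent 241.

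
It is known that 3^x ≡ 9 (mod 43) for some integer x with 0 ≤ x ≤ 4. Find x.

2

Compute 3^0 mod 43 = 1, then multiply by 3 repeatedly:
  3^0=1  3^1=3  3^2=9
Found 9 at exponent 2.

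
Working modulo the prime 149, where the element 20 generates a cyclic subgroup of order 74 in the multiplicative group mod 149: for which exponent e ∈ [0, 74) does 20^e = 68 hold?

Baby-step giant-step with m = ceil(sqrt(74)) = 9.
Baby table (20^j mod 149 for j=0..8):
  0:1  1:20  2:102  3:103  4:123  5:76  6:30  7:4
  8:80
Giant step factor: 20^(-9) ≡ 42 (mod 149).
Scan 68·42^i mod 149 for i = 0, 1, …:
  i=0: 68   i=1: 25   i=2: 7   i=3: 145
  i=4: 130   i=5: 96   i=6: 9   i=7: 80
Match at i=7, j=8: e = 7·9 + 8 = 71.

71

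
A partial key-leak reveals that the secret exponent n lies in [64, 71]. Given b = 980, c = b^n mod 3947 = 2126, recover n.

Compute 980^64 mod 3947 = 2313, then multiply by 980 repeatedly:
  980^64=2313  980^65=1162  980^66=2024  980^67=2126
Found 2126 at exponent 67.

67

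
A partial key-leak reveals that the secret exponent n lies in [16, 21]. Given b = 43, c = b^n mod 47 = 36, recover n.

20

Compute 43^16 mod 47 = 42, then multiply by 43 repeatedly:
  43^16=42  43^17=20  43^18=14  43^19=38  43^20=36
Found 36 at exponent 20.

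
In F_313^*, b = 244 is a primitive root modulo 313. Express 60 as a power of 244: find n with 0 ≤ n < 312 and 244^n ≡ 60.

269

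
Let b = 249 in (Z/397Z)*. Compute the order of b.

The order of 249 must divide p − 1 = 396 = 2^2 · 3^2 · 11.
Divisors: 1, 2, 3, 4, 6, 9, 11, 12, 18, 22, 33, 36, 44, 66, 99, 132, 198, 396.
Check each in increasing order: 249^1 ≡ 249;  249^2 ≡ 69;  249^3 ≡ 110;  249^4 ≡ 394;  249^6 ≡ 190;  249^9 ≡ 256;  249^11 ≡ 196;  249^12 ≡ 370;  249^18 ≡ 31;  249^22 ≡ 304;  249^33 ≡ 34;  249^36 ≡ 167;  249^44 ≡ 312;  249^66 ≡ 362;  249^99 ≡ 1.
Smallest exponent giving 1 is 99.

99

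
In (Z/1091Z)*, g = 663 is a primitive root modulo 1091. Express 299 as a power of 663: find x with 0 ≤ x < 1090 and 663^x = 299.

734

Baby-step giant-step with m = ceil(sqrt(1090)) = 34.
Baby table (663^j mod 1091 for j=0..33):
  0:1  1:663  2:987  3:872  4:997  5:956  6:1048  7:948
  8:108  9:689  10:769  11:350  12:758  13:694  14:811  15:921
  16:754  17:224  18:136  19:706  20:39  21:764  22:308  23:187
  24:698  25:190  26:505  27:969  28:939  29:687  30:534  31:558
  32:105  33:882
Giant step factor: 663^(-34) ≡ 109 (mod 1091).
Scan 299·109^i mod 1091 for i = 0, 1, …:
  i=0: 299   i=1: 952   i=2: 123   i=3: 315
  i=4: 514   i=5: 385   i=6: 507   i=7: 713
  i=8: 256   i=9: 629     …   i=20: 701
  i=21: 39
Match at i=21, j=20: x = 21·34 + 20 = 734.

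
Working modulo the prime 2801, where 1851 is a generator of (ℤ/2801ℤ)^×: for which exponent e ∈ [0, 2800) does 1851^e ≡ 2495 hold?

Baby-step giant-step with m = ceil(sqrt(2800)) = 53.
Baby table (1851^j mod 2801 for j=0..52):
  0:1  1:1851  2:578  3:2697  4:765  5:1510  6:2413  7:1669
  8:2617  9:1138  10:86  11:2330  12:2091  13:2260  14:1367  15:1014
  16:244  17:683  18:982  19:2634  20:1794  21:1509  22:562  23:1091
  24:2721  25:373  26:1377  27:2718  28:422  29:2444  30:229  31:928
  32:715  33:1393  34:1523  35:1267  36:780  37:1265  38:2680  39:109
  40:87  41:1380  42:2669  43:2156  44:2132  45:2524  46:2657  47:2352
  48:798  49:971  50:1880  51:1038  52:2653
Giant step factor: 1851^(-53) ≡ 2032 (mod 2801).
Scan 2495·2032^i mod 2801 for i = 0, 1, …:
  i=0: 2495   i=1: 30   i=2: 2139   i=3: 2097
  i=4: 783   i=5: 88   i=6: 2353   i=7: 2790
  i=8: 56   i=9: 1752     …   i=45: 2630
  i=46: 2653
Match at i=46, j=52: e = 46·53 + 52 = 2490.

2490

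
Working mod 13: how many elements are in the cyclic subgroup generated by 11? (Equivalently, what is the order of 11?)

12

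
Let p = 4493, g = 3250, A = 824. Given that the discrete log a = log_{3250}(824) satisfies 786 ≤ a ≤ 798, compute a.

789

Compute 3250^786 mod 4493 = 4179, then multiply by 3250 repeatedly:
  3250^786=4179  3250^787=3904  3250^788=4261  3250^789=824
Found 824 at exponent 789.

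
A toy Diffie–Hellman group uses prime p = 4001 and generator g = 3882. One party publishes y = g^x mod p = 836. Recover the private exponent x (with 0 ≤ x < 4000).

Baby-step giant-step with m = ceil(sqrt(4000)) = 64.
Baby table (3882^j mod 4001 for j=0..63):
  0:1  1:3882  2:2158  3:3263  4:3801  5:3795  6:508  7:3564
  8:3991  9:1190  10:2426  11:3379  12:2000  13:2060  14:2922  15:369
  16:100  17:103  18:3747  19:2219  20:5  21:3406  22:2788  23:311
  24:3001  25:2971  26:2540  27:1816  28:3951  29:1949  30:127  31:891
  32:1998  33:2298  34:2607  35:1845  36:500  37:515  38:2731  39:3093
  40:25  41:1026  42:1937  43:1555  44:3002  45:2852  46:697  47:1078
  48:3751  49:1743  50:635  51:454  52:1988  53:3488  54:1032  55:1223
  56:2500  57:2575  58:1652  59:3462  60:125  61:1129  62:1683  63:3774
Giant step factor: 3882^(-64) ≡ 3361 (mod 4001).
Scan 836·3361^i mod 4001 for i = 0, 1, …:
  i=0: 836   i=1: 1094   i=2: 15   i=3: 2403
  i=4: 2465   i=5: 2795   i=6: 3648   i=7: 1864
  i=8: 3339   i=9: 3575   i=10: 572   i=11: 2012
  i=12: 642   i=13: 1223
Match at i=13, j=55: x = 13·64 + 55 = 887.

887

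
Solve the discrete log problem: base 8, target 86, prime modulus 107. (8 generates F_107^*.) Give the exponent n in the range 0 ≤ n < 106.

Baby-step giant-step with m = ceil(sqrt(106)) = 11.
Baby table (8^j mod 107 for j=0..10):
  0:1  1:8  2:64  3:84  4:30  5:26  6:101  7:59
  8:44  9:31  10:34
Giant step factor: 8^(-11) ≡ 24 (mod 107).
Scan 86·24^i mod 107 for i = 0, 1, …:
  i=0: 86   i=1: 31
Match at i=1, j=9: n = 1·11 + 9 = 20.

20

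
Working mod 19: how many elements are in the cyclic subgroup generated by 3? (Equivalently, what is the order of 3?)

The order of 3 must divide p − 1 = 18 = 2 · 3^2.
Divisors: 1, 2, 3, 6, 9, 18.
Check each in increasing order: 3^1 ≡ 3;  3^2 ≡ 9;  3^3 ≡ 8;  3^6 ≡ 7;  3^9 ≡ 18;  3^18 ≡ 1.
Smallest exponent giving 1 is 18.

18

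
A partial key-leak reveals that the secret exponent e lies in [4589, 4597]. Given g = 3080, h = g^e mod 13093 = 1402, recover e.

4593

Compute 3080^4589 mod 13093 = 4686, then multiply by 3080 repeatedly:
  3080^4589=4686  3080^4590=4394  3080^4591=8451  3080^4592=196  3080^4593=1402
Found 1402 at exponent 4593.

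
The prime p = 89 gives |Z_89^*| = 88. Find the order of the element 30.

88

The order of 30 must divide p − 1 = 88 = 2^3 · 11.
Divisors: 1, 2, 4, 8, 11, 22, 44, 88.
Check each in increasing order: 30^1 ≡ 30;  30^2 ≡ 10;  30^4 ≡ 11;  30^8 ≡ 32;  30^11 ≡ 77;  30^22 ≡ 55;  30^44 ≡ 88;  30^88 ≡ 1.
Smallest exponent giving 1 is 88.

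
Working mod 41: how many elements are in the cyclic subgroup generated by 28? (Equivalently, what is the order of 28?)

The order of 28 must divide p − 1 = 40 = 2^3 · 5.
Divisors: 1, 2, 4, 5, 8, 10, 20, 40.
Check each in increasing order: 28^1 ≡ 28;  28^2 ≡ 5;  28^4 ≡ 25;  28^5 ≡ 3;  28^8 ≡ 10;  28^10 ≡ 9;  28^20 ≡ 40;  28^40 ≡ 1.
Smallest exponent giving 1 is 40.

40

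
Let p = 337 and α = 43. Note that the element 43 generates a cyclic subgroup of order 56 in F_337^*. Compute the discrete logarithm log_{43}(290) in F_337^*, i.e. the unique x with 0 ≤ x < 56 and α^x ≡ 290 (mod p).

Baby-step giant-step with m = ceil(sqrt(56)) = 8.
Baby table (43^j mod 337 for j=0..7):
  0:1  1:43  2:164  3:312  4:273  5:281  6:288  7:252
Giant step factor: 43^(-8) ≡ 175 (mod 337).
Scan 290·175^i mod 337 for i = 0, 1, …:
  i=0: 290   i=1: 200   i=2: 289   i=3: 25
  i=4: 331   i=5: 298   i=6: 252
Match at i=6, j=7: x = 6·8 + 7 = 55.

55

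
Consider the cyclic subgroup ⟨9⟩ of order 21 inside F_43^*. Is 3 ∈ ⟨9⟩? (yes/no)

no

3 ∈ ⟨9⟩ iff 3^21 ≡ 1 (mod 43), since |⟨9⟩| = 21.
3^21 mod 43 = 42.
Since 42 ≠ 1, 3 does not lie in the subgroup.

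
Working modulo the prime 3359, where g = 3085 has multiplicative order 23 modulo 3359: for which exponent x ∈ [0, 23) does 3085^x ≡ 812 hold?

6

Successive powers of 3085 modulo 3359:
  3085^0=1  3085^1=3085  3085^2=1178  3085^3=3051  3085^4=417  3085^5=3307
  3085^6=812
So 3085^6 ≡ 812 (mod 3359), giving x = 6.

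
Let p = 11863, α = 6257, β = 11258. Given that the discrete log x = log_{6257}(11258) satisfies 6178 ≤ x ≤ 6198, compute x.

Compute 6257^6178 mod 11863 = 8931, then multiply by 6257 repeatedly:
  6257^6178=8931  6257^6179=6537  6257^6180=10248  6257^6181=2221  6257^6182=5224
  6257^6183=4003  6257^6184=3978  6257^6185=1772  6257^6186=7362  6257^6187=5
  6257^6188=7559  6257^6189=10745  6257^6190=3844  6257^6191=5607  6257^6192=4108
  6257^6193=8498  6257^6194=2020  6257^6195=5045  6257^6196=10985  6257^6197=10786
  6257^6198=11258
Found 11258 at exponent 6198.

6198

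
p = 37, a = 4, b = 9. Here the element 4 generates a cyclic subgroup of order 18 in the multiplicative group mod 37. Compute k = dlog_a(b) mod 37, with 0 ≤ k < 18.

8

Successive powers of 4 modulo 37:
  4^0=1  4^1=4  4^2=16  4^3=27  4^4=34  4^5=25
  4^6=26  4^7=30  4^8=9
So 4^8 ≡ 9 (mod 37), giving k = 8.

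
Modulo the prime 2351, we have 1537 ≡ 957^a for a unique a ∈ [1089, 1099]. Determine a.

1090

Compute 957^1089 mod 2351 = 999, then multiply by 957 repeatedly:
  957^1089=999  957^1090=1537
Found 1537 at exponent 1090.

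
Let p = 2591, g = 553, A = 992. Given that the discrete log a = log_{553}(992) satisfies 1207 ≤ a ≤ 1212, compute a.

Compute 553^1207 mod 2591 = 728, then multiply by 553 repeatedly:
  553^1207=728  553^1208=979  553^1209=2459  553^1210=2143  553^1211=992
Found 992 at exponent 1211.

1211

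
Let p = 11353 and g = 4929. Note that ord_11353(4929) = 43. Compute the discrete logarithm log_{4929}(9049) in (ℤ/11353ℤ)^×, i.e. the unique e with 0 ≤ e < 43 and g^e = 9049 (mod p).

6

Baby-step giant-step with m = ceil(sqrt(43)) = 7.
Baby table (4929^j mod 11353 for j=0..6):
  0:1  1:4929  2:10974  3:5154  4:7405  5:10703  6:9049
Giant step factor: 4929^(-7) ≡ 9442 (mod 11353).
Scan 9049·9442^i mod 11353 for i = 0, 1, …:
  i=0: 9049
Match at i=0, j=6: e = 0·7 + 6 = 6.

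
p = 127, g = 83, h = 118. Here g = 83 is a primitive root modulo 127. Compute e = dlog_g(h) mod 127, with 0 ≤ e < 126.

Baby-step giant-step with m = ceil(sqrt(126)) = 12.
Baby table (83^j mod 127 for j=0..11):
  0:1  1:83  2:31  3:33  4:72  5:7  6:73  7:90
  8:104  9:123  10:49  11:3
Giant step factor: 83^(-12) ≡ 76 (mod 127).
Scan 118·76^i mod 127 for i = 0, 1, …:
  i=0: 118   i=1: 78   i=2: 86   i=3: 59
  i=4: 39   i=5: 43   i=6: 93   i=7: 83
Match at i=7, j=1: e = 7·12 + 1 = 85.

85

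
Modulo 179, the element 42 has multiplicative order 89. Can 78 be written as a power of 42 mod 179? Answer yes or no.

78 ∈ ⟨42⟩ iff 78^89 ≡ 1 (mod 179), since |⟨42⟩| = 89.
78^89 mod 179 = 178.
Since 178 ≠ 1, 78 does not lie in the subgroup.

no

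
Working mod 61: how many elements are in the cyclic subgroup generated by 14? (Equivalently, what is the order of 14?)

6

The order of 14 must divide p − 1 = 60 = 2^2 · 3 · 5.
Divisors: 1, 2, 3, 4, 5, 6, 10, 12, 15, 20, 30, 60.
Check each in increasing order: 14^1 ≡ 14;  14^2 ≡ 13;  14^3 ≡ 60;  14^4 ≡ 47;  14^5 ≡ 48;  14^6 ≡ 1.
Smallest exponent giving 1 is 6.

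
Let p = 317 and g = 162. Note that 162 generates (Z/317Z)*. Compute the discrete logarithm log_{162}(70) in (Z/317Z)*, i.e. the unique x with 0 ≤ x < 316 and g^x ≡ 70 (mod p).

6

Successive powers of 162 modulo 317:
  162^0=1  162^1=162  162^2=250  162^3=241  162^4=51  162^5=20
  162^6=70
So 162^6 ≡ 70 (mod 317), giving x = 6.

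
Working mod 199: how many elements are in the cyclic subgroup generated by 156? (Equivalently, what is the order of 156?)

18

The order of 156 must divide p − 1 = 198 = 2 · 3^2 · 11.
Divisors: 1, 2, 3, 6, 9, 11, 18, 22, 33, 66, 99, 198.
Check each in increasing order: 156^1 ≡ 156;  156^2 ≡ 58;  156^3 ≡ 93;  156^6 ≡ 92;  156^9 ≡ 198;  156^11 ≡ 141;  156^18 ≡ 1.
Smallest exponent giving 1 is 18.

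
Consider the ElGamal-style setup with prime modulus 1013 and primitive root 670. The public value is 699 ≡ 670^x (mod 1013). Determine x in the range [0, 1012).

Baby-step giant-step with m = ceil(sqrt(1012)) = 32.
Baby table (670^j mod 1013 for j=0..31):
  0:1  1:670  2:141  3:261  4:634  5:333  6:250  7:355
  8:808  9:418  10:472  11:184  12:707  13:619  14:413  15:161
  16:492  17:415  18:488  19:774  20:937  21:743  22:427  23:424
  24:440  25:17  26:247  27:371  28:385  29:648  30:596  31:198
Giant step factor: 670^(-32) ≡ 212 (mod 1013).
Scan 699·212^i mod 1013 for i = 0, 1, …:
  i=0: 699   i=1: 290   i=2: 700   i=3: 502
  i=4: 59   i=5: 352   i=6: 675   i=7: 267
  i=8: 889   i=9: 50     …   i=29: 282
  i=30: 17
Match at i=30, j=25: x = 30·32 + 25 = 985.

985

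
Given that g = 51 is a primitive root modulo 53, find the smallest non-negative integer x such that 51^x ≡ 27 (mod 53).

Successive powers of 51 modulo 53:
  51^0=1  51^1=51  51^2=4  51^3=45  51^4=16  51^5=21
  51^6=11  51^7=31  51^8=44  51^9=18  51^10=17  51^11=19
  51^12=15  51^13=23  51^14=7  51^15=39  51^16=28  51^17=50
  51^18=6  51^19=41  51^20=24  51^21=5  51^22=43  51^23=20
  51^24=13  51^25=27
So 51^25 ≡ 27 (mod 53), giving x = 25.

25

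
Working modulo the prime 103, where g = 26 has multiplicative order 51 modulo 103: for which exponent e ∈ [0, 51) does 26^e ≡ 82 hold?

Baby-step giant-step with m = ceil(sqrt(51)) = 8.
Baby table (26^j mod 103 for j=0..7):
  0:1  1:26  2:58  3:66  4:68  5:17  6:30  7:59
Giant step factor: 26^(-8) ≡ 28 (mod 103).
Scan 82·28^i mod 103 for i = 0, 1, …:
  i=0: 82   i=1: 30
Match at i=1, j=6: e = 1·8 + 6 = 14.

14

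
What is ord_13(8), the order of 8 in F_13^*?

4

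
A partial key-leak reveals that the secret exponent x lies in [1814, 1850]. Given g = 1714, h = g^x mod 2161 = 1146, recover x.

Compute 1714^1814 mod 2161 = 33, then multiply by 1714 repeatedly:
  1714^1814=33  1714^1815=376  1714^1816=486  1714^1817=1019  1714^1818=478
  1714^1819=273  1714^1820=1146
Found 1146 at exponent 1820.

1820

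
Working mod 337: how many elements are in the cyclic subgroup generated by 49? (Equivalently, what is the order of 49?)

28

The order of 49 must divide p − 1 = 336 = 2^4 · 3 · 7.
Divisors: 1, 2, 3, 4, 6, 7, 8, 12, 14, 16, 21, 24, 28, 42, 48, 56, 84, 112, 168, 336.
Check each in increasing order: 49^1 ≡ 49;  49^2 ≡ 42;  49^3 ≡ 36;  49^4 ≡ 79;  49^6 ≡ 285;  49^7 ≡ 148;  49^8 ≡ 175;  49^12 ≡ 8;  49^14 ≡ 336;  49^16 ≡ 295;  49^21 ≡ 189;  49^24 ≡ 64;  49^28 ≡ 1.
Smallest exponent giving 1 is 28.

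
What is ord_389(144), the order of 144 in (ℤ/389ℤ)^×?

The order of 144 must divide p − 1 = 388 = 2^2 · 97.
Divisors: 1, 2, 4, 97, 194, 388.
Check each in increasing order: 144^1 ≡ 144;  144^2 ≡ 119;  144^4 ≡ 157;  144^97 ≡ 388;  144^194 ≡ 1.
Smallest exponent giving 1 is 194.

194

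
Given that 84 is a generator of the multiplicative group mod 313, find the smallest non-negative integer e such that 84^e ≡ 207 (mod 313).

277

Baby-step giant-step with m = ceil(sqrt(312)) = 18.
Baby table (84^j mod 313 for j=0..17):
  0:1  1:84  2:170  3:195  4:104  5:285  6:152  7:248
  8:174  9:218  10:158  11:126  12:255  13:136  14:156  15:271
  16:228  17:59
Giant step factor: 84^(-18) ≡ 6 (mod 313).
Scan 207·6^i mod 313 for i = 0, 1, …:
  i=0: 207   i=1: 303   i=2: 253   i=3: 266
  i=4: 31   i=5: 186   i=6: 177   i=7: 123
  i=8: 112   i=9: 46     …   i=14: 250
  i=15: 248
Match at i=15, j=7: e = 15·18 + 7 = 277.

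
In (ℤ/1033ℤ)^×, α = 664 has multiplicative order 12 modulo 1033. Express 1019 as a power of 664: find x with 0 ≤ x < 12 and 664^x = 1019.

11

Successive powers of 664 modulo 1033:
  664^0=1  664^1=664  664^2=838  664^3=678  664^4=837  664^5=14
  664^6=1032  664^7=369  664^8=195  664^9=355  664^10=196  664^11=1019
So 664^11 ≡ 1019 (mod 1033), giving x = 11.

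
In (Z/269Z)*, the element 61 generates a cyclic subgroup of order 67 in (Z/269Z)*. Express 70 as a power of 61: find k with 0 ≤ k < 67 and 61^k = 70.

Successive powers of 61 modulo 269:
  61^0=1  61^1=61  61^2=224  61^3=214  61^4=142  61^5=54
  61^6=66  61^7=260  61^8=258  61^9=136  61^10=226  61^11=67
  61^12=52  61^13=213  61^14=81  61^15=99  61^16=121  61^17=118
  61^18=204  61^19=70
So 61^19 ≡ 70 (mod 269), giving k = 19.

19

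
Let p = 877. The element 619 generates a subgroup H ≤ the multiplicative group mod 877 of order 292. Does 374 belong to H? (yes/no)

no

374 ∈ ⟨619⟩ iff 374^292 ≡ 1 (mod 877), since |⟨619⟩| = 292.
374^292 mod 877 = 594.
Since 594 ≠ 1, 374 does not lie in the subgroup.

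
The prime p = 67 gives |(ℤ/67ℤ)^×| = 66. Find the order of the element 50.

The order of 50 must divide p − 1 = 66 = 2 · 3 · 11.
Divisors: 1, 2, 3, 6, 11, 22, 33, 66.
Check each in increasing order: 50^1 ≡ 50;  50^2 ≡ 21;  50^3 ≡ 45;  50^6 ≡ 15;  50^11 ≡ 38;  50^22 ≡ 37;  50^33 ≡ 66;  50^66 ≡ 1.
Smallest exponent giving 1 is 66.

66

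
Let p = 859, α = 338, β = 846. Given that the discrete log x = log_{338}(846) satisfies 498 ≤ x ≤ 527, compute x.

Compute 338^498 mod 859 = 414, then multiply by 338 repeatedly:
  338^498=414  338^499=774  338^500=476  338^501=255  338^502=290
  338^503=94  338^504=848  338^505=577  338^506=33  338^507=846
Found 846 at exponent 507.

507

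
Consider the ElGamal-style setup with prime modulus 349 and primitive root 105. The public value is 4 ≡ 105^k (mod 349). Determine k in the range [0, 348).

118

Baby-step giant-step with m = ceil(sqrt(348)) = 19.
Baby table (105^j mod 349 for j=0..18):
  0:1  1:105  2:206  3:341  4:207  5:97  6:64  7:89
  8:271  9:186  10:335  11:275  12:257  13:112  14:243  15:38
  16:151  17:150  18:45
Giant step factor: 105^(-19) ≡ 13 (mod 349).
Scan 4·13^i mod 349 for i = 0, 1, …:
  i=0: 4   i=1: 52   i=2: 327   i=3: 63
  i=4: 121   i=5: 177   i=6: 207
Match at i=6, j=4: k = 6·19 + 4 = 118.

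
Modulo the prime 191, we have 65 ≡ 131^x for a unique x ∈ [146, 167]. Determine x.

Compute 131^146 mod 191 = 169, then multiply by 131 repeatedly:
  131^146=169  131^147=174  131^148=65
Found 65 at exponent 148.

148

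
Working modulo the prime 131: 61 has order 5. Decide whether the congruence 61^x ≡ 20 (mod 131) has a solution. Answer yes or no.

no

⟨61⟩ has order 5; its elements mod 131 are {1, 53, 58, 61, 89}.
20 is not in this set.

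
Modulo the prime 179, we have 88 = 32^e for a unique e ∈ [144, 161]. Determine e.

146

Compute 32^144 mod 179 = 77, then multiply by 32 repeatedly:
  32^144=77  32^145=137  32^146=88
Found 88 at exponent 146.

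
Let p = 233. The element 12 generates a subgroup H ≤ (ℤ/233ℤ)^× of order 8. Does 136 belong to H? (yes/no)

136 ∈ ⟨12⟩ iff 136^8 ≡ 1 (mod 233), since |⟨12⟩| = 8.
136^8 mod 233 = 1.
Since 1 = 1, 136 lies in the subgroup.

yes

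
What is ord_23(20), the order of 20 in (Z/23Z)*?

22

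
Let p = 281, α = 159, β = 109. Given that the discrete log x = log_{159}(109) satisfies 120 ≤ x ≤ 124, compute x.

120

Compute 159^120 mod 281 = 109, then multiply by 159 repeatedly:
  159^120=109
Found 109 at exponent 120.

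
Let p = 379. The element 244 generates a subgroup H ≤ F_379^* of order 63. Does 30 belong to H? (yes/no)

yes

30 ∈ ⟨244⟩ iff 30^63 ≡ 1 (mod 379), since |⟨244⟩| = 63.
30^63 mod 379 = 1.
Since 1 = 1, 30 lies in the subgroup.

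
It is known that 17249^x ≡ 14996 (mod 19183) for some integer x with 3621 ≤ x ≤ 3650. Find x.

3633

Compute 17249^3621 mod 19183 = 4440, then multiply by 17249 repeatedly:
  17249^3621=4440  17249^3622=7024  17249^3623=16331  17249^3624=10247  17249^3625=17524
  17249^3626=4945  17249^3627=8687  17249^3628=3650  17249^3629=244  17249^3630=7679
  17249^3631=15639  17249^3632=5765  17249^3633=14996
Found 14996 at exponent 3633.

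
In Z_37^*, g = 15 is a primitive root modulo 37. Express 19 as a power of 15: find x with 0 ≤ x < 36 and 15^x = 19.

11

Successive powers of 15 modulo 37:
  15^0=1  15^1=15  15^2=3  15^3=8  15^4=9  15^5=24
  15^6=27  15^7=35  15^8=7  15^9=31  15^10=21  15^11=19
So 15^11 ≡ 19 (mod 37), giving x = 11.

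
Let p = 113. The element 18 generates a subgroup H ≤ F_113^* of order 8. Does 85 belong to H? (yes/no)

no

⟨18⟩ has order 8; its elements mod 113 are {1, 15, 18, 44, 69, 95, 98, 112}.
85 is not in this set.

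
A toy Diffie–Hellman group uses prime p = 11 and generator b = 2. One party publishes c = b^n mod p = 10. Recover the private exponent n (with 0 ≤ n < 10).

5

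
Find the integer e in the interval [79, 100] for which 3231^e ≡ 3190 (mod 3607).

84

Compute 3231^79 mod 3607 = 2872, then multiply by 3231 repeatedly:
  3231^79=2872  3231^80=2228  3231^81=2703  3231^82=846  3231^83=2927
  3231^84=3190
Found 3190 at exponent 84.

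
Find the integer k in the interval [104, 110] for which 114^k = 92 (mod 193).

Compute 114^104 mod 193 = 138, then multiply by 114 repeatedly:
  114^104=138  114^105=99  114^106=92
Found 92 at exponent 106.

106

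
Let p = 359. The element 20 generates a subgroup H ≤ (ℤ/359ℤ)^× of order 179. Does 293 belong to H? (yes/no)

no

293 ∈ ⟨20⟩ iff 293^179 ≡ 1 (mod 359), since |⟨20⟩| = 179.
293^179 mod 359 = 358.
Since 358 ≠ 1, 293 does not lie in the subgroup.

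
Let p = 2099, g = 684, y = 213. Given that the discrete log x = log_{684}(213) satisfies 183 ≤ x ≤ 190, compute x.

Compute 684^183 mod 2099 = 2036, then multiply by 684 repeatedly:
  684^183=2036  684^184=987  684^185=1329  684^186=169  684^187=151
  684^188=433  684^189=213
Found 213 at exponent 189.

189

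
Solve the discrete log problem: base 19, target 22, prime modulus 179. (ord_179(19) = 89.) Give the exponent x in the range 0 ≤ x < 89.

Baby-step giant-step with m = ceil(sqrt(89)) = 10.
Baby table (19^j mod 179 for j=0..9):
  0:1  1:19  2:3  3:57  4:9  5:171  6:27  7:155
  8:81  9:107
Giant step factor: 19^(-10) ≡ 14 (mod 179).
Scan 22·14^i mod 179 for i = 0, 1, …:
  i=0: 22   i=1: 129   i=2: 16   i=3: 45
  i=4: 93   i=5: 49   i=6: 149   i=7: 117
  i=8: 27
Match at i=8, j=6: x = 8·10 + 6 = 86.

86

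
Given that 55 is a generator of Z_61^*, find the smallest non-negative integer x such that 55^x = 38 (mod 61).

Baby-step giant-step with m = ceil(sqrt(60)) = 8.
Baby table (55^j mod 61 for j=0..7):
  0:1  1:55  2:36  3:28  4:15  5:32  6:52  7:54
Giant step factor: 55^(-8) ≡ 16 (mod 61).
Scan 38·16^i mod 61 for i = 0, 1, …:
  i=0: 38   i=1: 59   i=2: 29   i=3: 37
  i=4: 43   i=5: 17   i=6: 28
Match at i=6, j=3: x = 6·8 + 3 = 51.

51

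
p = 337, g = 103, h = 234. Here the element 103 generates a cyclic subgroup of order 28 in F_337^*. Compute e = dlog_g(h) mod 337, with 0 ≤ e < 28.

Successive powers of 103 modulo 337:
  103^0=1  103^1=103  103^2=162  103^3=173  103^4=295  103^5=55
  103^6=273  103^7=148  103^8=79  103^9=49  103^10=329  103^11=187
  103^12=52  103^13=301  103^14=336  103^15=234
So 103^15 ≡ 234 (mod 337), giving e = 15.

15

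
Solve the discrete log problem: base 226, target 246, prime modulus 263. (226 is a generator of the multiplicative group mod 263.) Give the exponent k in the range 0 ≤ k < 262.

Baby-step giant-step with m = ceil(sqrt(262)) = 17.
Baby table (226^j mod 263 for j=0..16):
  0:1  1:226  2:54  3:106  4:23  5:201  6:190  7:71
  8:3  9:152  10:162  11:55  12:69  13:77  14:44  15:213
  16:9
Giant step factor: 226^(-17) ≡ 139 (mod 263).
Scan 246·139^i mod 263 for i = 0, 1, …:
  i=0: 246   i=1: 4   i=2: 30   i=3: 225
  i=4: 241   i=5: 98   i=6: 209   i=7: 121
  i=8: 250   i=9: 34   i=10: 255   i=11: 203
  i=12: 76   i=13: 44
Match at i=13, j=14: k = 13·17 + 14 = 235.

235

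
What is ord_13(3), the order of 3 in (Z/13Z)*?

The order of 3 must divide p − 1 = 12 = 2^2 · 3.
Divisors: 1, 2, 3, 4, 6, 12.
Check each in increasing order: 3^1 ≡ 3;  3^2 ≡ 9;  3^3 ≡ 1.
Smallest exponent giving 1 is 3.

3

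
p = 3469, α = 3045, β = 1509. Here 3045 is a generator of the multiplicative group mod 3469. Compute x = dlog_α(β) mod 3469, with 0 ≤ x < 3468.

2557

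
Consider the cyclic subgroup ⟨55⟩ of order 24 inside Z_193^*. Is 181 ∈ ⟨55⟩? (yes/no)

yes

181 ∈ ⟨55⟩ iff 181^24 ≡ 1 (mod 193), since |⟨55⟩| = 24.
181^24 mod 193 = 1.
Since 1 = 1, 181 lies in the subgroup.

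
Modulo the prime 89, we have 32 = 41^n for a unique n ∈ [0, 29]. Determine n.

8

Compute 41^0 mod 89 = 1, then multiply by 41 repeatedly:
  41^0=1  41^1=41  41^2=79  41^3=35  41^4=11
  41^5=6  41^6=68  41^7=29  41^8=32
Found 32 at exponent 8.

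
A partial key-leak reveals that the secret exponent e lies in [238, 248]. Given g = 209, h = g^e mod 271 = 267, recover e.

239

Compute 209^238 mod 271 = 70, then multiply by 209 repeatedly:
  209^238=70  209^239=267
Found 267 at exponent 239.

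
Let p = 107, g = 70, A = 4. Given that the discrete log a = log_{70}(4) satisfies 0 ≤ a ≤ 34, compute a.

14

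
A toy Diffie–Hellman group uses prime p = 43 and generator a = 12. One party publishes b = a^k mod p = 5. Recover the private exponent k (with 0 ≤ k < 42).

Baby-step giant-step with m = ceil(sqrt(42)) = 7.
Baby table (12^j mod 43 for j=0..6):
  0:1  1:12  2:15  3:8  4:10  5:34  6:21
Giant step factor: 12^(-7) ≡ 7 (mod 43).
Scan 5·7^i mod 43 for i = 0, 1, …:
  i=0: 5   i=1: 35   i=2: 30   i=3: 38
  i=4: 8
Match at i=4, j=3: k = 4·7 + 3 = 31.

31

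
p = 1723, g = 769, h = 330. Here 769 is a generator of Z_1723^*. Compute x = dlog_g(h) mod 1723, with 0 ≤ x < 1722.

609

Baby-step giant-step with m = ceil(sqrt(1722)) = 42.
Baby table (769^j mod 1723 for j=0..41):
  0:1  1:769  2:372  3:50  4:544  5:1370  6:777  7:1355
  8:1303  9:944  10:553  11:1399  12:679  13:82  14:1030  15:1213
  16:654  17:1533  18:345  19:1686  20:838  21:20  22:1596  23:548
  24:1000  25:542  26:1555  27:33  28:1255  29:215  30:1650  31:722
  32:412  33:1519  34:1640  35:1647  36:138  37:1019  38:1369  39:8
  40:983  41:1253
Giant step factor: 769^(-42) ≡ 56 (mod 1723).
Scan 330·56^i mod 1723 for i = 0, 1, …:
  i=0: 330   i=1: 1250   i=2: 1080   i=3: 175
  i=4: 1185   i=5: 886   i=6: 1372   i=7: 1020
  i=8: 261   i=9: 832     …   i=13: 1108
  i=14: 20
Match at i=14, j=21: x = 14·42 + 21 = 609.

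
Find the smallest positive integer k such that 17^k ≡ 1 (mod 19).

The order of 17 must divide p − 1 = 18 = 2 · 3^2.
Divisors: 1, 2, 3, 6, 9, 18.
Check each in increasing order: 17^1 ≡ 17;  17^2 ≡ 4;  17^3 ≡ 11;  17^6 ≡ 7;  17^9 ≡ 1.
Smallest exponent giving 1 is 9.

9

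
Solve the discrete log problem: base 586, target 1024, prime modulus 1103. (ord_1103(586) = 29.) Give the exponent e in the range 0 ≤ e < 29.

Successive powers of 586 modulo 1103:
  586^0=1  586^1=586  586^2=363  586^3=942  586^4=512  586^5=16
  586^6=552  586^7=293  586^8=733  586^9=471  586^10=256  586^11=8
  586^12=276  586^13=698  586^14=918  586^15=787  586^16=128  586^17=4
  586^18=138  586^19=349  586^20=459  586^21=945  586^22=64  586^23=2
  586^24=69  586^25=726  586^26=781  586^27=1024
So 586^27 ≡ 1024 (mod 1103), giving e = 27.

27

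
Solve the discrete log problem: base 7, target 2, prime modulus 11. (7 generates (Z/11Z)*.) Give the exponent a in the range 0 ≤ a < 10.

Successive powers of 7 modulo 11:
  7^0=1  7^1=7  7^2=5  7^3=2
So 7^3 ≡ 2 (mod 11), giving a = 3.

3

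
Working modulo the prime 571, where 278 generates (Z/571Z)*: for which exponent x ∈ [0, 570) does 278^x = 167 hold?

114

Baby-step giant-step with m = ceil(sqrt(570)) = 24.
Baby table (278^j mod 571 for j=0..23):
  0:1  1:278  2:199  3:506  4:202  5:198  6:228  7:3
  8:263  9:26  10:376  11:35  12:23  13:113  14:9  15:218
  16:78  17:557  18:105  19:69  20:339  21:27  22:83  23:234
Giant step factor: 278^(-24) ≡ 503 (mod 571).
Scan 167·503^i mod 571 for i = 0, 1, …:
  i=0: 167   i=1: 64   i=2: 216   i=3: 158
  i=4: 105
Match at i=4, j=18: x = 4·24 + 18 = 114.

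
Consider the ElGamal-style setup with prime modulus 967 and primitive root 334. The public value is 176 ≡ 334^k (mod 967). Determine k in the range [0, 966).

Baby-step giant-step with m = ceil(sqrt(966)) = 32.
Baby table (334^j mod 967 for j=0..31):
  0:1  1:334  2:351  3:227  4:392  5:383  6:278  7:20
  8:878  9:251  10:672  11:104  12:891  13:725  14:400  15:154
  16:185  17:869  18:146  19:414  20:962  21:264  22:179  23:799
  24:941  25:19  26:544  27:867  28:445  29:679  30:508  31:447
Giant step factor: 334^(-32) ≡ 654 (mod 967).
Scan 176·654^i mod 967 for i = 0, 1, …:
  i=0: 176   i=1: 31   i=2: 934   i=3: 659
  i=4: 671   i=5: 783   i=6: 539   i=7: 518
  i=8: 322   i=9: 749   i=10: 544
Match at i=10, j=26: k = 10·32 + 26 = 346.

346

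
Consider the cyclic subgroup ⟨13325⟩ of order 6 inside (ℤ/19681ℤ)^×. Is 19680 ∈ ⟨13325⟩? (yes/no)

yes

⟨13325⟩ has order 6; its elements mod 19681 are {1, 6356, 6357, 13324, 13325, 19680}.
19680 is in this set.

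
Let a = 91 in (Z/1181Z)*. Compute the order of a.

295

The order of 91 must divide p − 1 = 1180 = 2^2 · 5 · 59.
Divisors: 1, 2, 4, 5, 10, 20, 59, 118, 236, 295, 590, 1180.
Check each in increasing order: 91^1 ≡ 91;  91^2 ≡ 14;  91^4 ≡ 196;  91^5 ≡ 121;  91^10 ≡ 469;  91^20 ≡ 295;  91^59 ≡ 452;  91^118 ≡ 1172;  91^236 ≡ 81;  91^295 ≡ 1.
Smallest exponent giving 1 is 295.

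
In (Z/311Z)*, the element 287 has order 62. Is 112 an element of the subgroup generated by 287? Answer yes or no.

no

112 ∈ ⟨287⟩ iff 112^62 ≡ 1 (mod 311), since |⟨287⟩| = 62.
112^62 mod 311 = 6.
Since 6 ≠ 1, 112 does not lie in the subgroup.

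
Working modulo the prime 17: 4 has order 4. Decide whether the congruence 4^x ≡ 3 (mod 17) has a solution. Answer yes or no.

no

3 ∈ ⟨4⟩ iff 3^4 ≡ 1 (mod 17), since |⟨4⟩| = 4.
3^4 mod 17 = 13.
Since 13 ≠ 1, 3 does not lie in the subgroup.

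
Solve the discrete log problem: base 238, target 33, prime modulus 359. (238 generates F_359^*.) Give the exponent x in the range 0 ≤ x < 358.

Baby-step giant-step with m = ceil(sqrt(358)) = 19.
Baby table (238^j mod 359 for j=0..18):
  0:1  1:238  2:281  3:104  4:340  5:145  6:46  7:178
  8:2  9:117  10:203  11:208  12:321  13:290  14:92  15:356
  16:4  17:234  18:47
Giant step factor: 238^(-19) ≡ 63 (mod 359).
Scan 33·63^i mod 359 for i = 0, 1, …:
  i=0: 33   i=1: 284   i=2: 301   i=3: 295
  i=4: 276   i=5: 156   i=6: 135   i=7: 248
  i=8: 187   i=9: 293     …   i=13: 166
  i=14: 47
Match at i=14, j=18: x = 14·19 + 18 = 284.

284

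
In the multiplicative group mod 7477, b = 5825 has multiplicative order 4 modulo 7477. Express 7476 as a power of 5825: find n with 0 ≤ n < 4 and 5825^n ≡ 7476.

Successive powers of 5825 modulo 7477:
  5825^0=1  5825^1=5825  5825^2=7476
So 5825^2 ≡ 7476 (mod 7477), giving n = 2.

2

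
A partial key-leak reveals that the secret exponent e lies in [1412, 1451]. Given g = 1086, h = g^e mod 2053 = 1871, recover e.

Compute 1086^1412 mod 2053 = 809, then multiply by 1086 repeatedly:
  1086^1412=809  1086^1413=1943  1086^1414=1667  1086^1415=1669  1086^1416=1788
  1086^1417=1683  1086^1418=568  1086^1419=948  1086^1420=975  1086^1421=1555
  1086^1422=1164  1086^1423=1509  1086^1424=480  1086^1425=1871
Found 1871 at exponent 1425.

1425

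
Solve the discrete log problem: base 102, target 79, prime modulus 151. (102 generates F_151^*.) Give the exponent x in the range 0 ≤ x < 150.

Baby-step giant-step with m = ceil(sqrt(150)) = 13.
Baby table (102^j mod 151 for j=0..12):
  0:1  1:102  2:136  3:131  4:74  5:149  6:98  7:30
  8:40  9:3  10:4  11:106  12:91
Giant step factor: 102^(-13) ≡ 134 (mod 151).
Scan 79·134^i mod 151 for i = 0, 1, …:
  i=0: 79   i=1: 16   i=2: 30
Match at i=2, j=7: x = 2·13 + 7 = 33.

33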